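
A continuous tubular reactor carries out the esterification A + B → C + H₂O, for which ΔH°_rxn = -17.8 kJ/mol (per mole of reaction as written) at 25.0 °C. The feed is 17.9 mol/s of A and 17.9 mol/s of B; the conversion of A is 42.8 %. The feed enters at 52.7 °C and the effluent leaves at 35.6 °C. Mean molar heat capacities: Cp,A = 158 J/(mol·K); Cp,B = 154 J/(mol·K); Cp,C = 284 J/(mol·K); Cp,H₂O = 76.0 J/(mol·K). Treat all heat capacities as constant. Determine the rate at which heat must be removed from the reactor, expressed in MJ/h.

Q_out = 821 MJ/h

Extent of reaction ξ = 0.428 × 17.9 = 7.6612 mol/s
Reaction term: ξ·ΔH°_rxn = 7.6612 × -17.8 = -136.37 kJ/s
Sensible, feed 52.7→25 °C: -154.7 kJ/s
Outlet flows (mol/s): A 10.239, B 10.239, C 7.6612, H₂O 7.6612
Sensible, products 25→35.6 °C: 63.097 kJ/s
Q = ΔH = -227.97 kJ/s = -227.97 kW
Heat removed = 820.7 MJ/h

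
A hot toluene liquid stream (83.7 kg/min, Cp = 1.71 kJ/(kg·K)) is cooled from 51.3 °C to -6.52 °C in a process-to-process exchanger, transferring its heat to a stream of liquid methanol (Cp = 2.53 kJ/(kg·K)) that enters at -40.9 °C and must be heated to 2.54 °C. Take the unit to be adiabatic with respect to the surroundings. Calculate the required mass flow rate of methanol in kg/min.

Heat released by hot stream: Q = 83.7 × 1.71 × (51.3 − -6.52) = 8275.6 kJ/min
Energy balance on cold side (adiabatic exchanger): Q = ṁ_c·Cp_c·(T_c,out − T_c,in)
ṁ_c = 8275.6 / [2.53 × (2.54 − -40.9)] = 75.299 kg/min

ṁ_c = 75.3 kg/min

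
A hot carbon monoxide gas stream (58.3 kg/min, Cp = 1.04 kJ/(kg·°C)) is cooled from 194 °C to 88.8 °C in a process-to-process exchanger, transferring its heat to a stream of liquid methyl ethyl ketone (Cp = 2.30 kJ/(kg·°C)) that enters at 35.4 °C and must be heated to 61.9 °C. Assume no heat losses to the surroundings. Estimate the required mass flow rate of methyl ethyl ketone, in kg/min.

ṁ_c = 105 kg/min

Heat released by hot stream: Q = 58.3 × 1.04 × (194 − 88.8) = 6378.5 kJ/min
Energy balance on cold side (adiabatic exchanger): Q = ṁ_c·Cp_c·(T_c,out − T_c,in)
ṁ_c = 6378.5 / [2.30 × (61.9 − 35.4)] = 104.65 kg/min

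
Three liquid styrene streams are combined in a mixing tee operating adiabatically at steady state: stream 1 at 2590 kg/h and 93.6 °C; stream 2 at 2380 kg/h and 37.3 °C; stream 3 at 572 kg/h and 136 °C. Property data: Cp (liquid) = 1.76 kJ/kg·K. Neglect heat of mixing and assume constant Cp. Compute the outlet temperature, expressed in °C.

T_out = 73.8 °C

No heat crosses the boundary, so H_out = H_in.
Σ ṁᵢCp,ᵢTᵢ = 2590×1.76×93.6 + 2380×1.76×37.3 + 572×1.76×136 = 719820
Σ ṁᵢCp,ᵢ = 2590×1.76 + 2380×1.76 + 572×1.76 = 9753.9
T_out = 719820 / 9753.9 = 73.798 °C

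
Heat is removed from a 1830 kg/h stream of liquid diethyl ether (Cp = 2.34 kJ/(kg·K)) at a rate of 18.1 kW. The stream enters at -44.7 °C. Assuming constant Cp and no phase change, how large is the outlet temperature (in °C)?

Q = 18.1 kW = 65160 kJ/h
ΔT = Q/(ṁ·Cp) = 65160/(1830×2.34) = 15.216 K
T_out = -44.7 − 15.216 = -59.916 °C

T_out = -59.9 °C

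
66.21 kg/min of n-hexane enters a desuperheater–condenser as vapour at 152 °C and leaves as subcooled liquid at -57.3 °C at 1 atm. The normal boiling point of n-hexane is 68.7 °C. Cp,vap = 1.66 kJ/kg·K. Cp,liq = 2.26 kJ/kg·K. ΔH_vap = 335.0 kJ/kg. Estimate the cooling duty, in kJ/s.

vapour 152→68.7 °C: -138.28 kJ/kg
condensation at 68.7 °C: -335 kJ/kg
liquid 68.7→-57.3 °C: -284.76 kJ/kg
Δh = -138.28 + -335 + -284.76 = -758.04 kJ/kg
Q = ṁ·Δh = 66.21 kg/min × -758.04 kJ/kg = -50190 kJ/min
|Q| = 836.49 kW

Q_c = 836 kJ/s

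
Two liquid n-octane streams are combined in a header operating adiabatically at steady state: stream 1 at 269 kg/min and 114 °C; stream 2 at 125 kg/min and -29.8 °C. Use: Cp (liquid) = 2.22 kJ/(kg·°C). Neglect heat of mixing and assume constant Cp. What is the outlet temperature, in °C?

T_out = 68.4 °C

Energy balance with Q = 0: Σ ṁᵢCp,ᵢ(T_out − Tᵢ) = 0
Σ ṁᵢCp,ᵢTᵢ = 269×2.22×114 + 125×2.22×-29.8 = 59809
Σ ṁᵢCp,ᵢ = 269×2.22 + 125×2.22 = 874.68
T_out = 59809 / 874.68 = 68.378 °C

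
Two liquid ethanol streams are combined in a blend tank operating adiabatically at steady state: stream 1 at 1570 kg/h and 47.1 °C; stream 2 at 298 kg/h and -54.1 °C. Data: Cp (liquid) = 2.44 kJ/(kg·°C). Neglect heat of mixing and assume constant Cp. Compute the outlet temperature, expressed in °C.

T_out = 31.0 °C

Energy balance with Q = 0: Σ ṁᵢCp,ᵢ(T_out − Tᵢ) = 0
T_out = Σ ṁᵢCp,ᵢTᵢ / Σ ṁᵢCp,ᵢ
      = 141090 / 4557.9 = 30.956 °C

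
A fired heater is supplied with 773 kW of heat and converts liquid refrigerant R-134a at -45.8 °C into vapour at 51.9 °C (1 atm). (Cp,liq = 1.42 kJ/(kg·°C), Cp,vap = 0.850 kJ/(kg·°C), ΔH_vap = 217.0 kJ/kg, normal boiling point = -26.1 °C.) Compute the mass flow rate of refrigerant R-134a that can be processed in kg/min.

ṁ = 149 kg/min

Δh = 1.42×(-26.1−-45.8) + 217.0 + 0.850×(51.9−-26.1) = 311.27 kJ/kg
Q = 773 kW = 773 kJ/s = 46380 kJ/min
ṁ = Q/Δh = 46380 / 311.27 = 149 kg/min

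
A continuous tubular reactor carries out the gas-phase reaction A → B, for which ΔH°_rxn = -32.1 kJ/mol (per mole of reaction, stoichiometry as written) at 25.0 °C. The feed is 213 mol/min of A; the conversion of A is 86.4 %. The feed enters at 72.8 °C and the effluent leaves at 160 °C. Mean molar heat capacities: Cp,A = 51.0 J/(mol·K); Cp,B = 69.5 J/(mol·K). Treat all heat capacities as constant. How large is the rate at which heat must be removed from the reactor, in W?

Q_out = 75000 W

Extent of reaction ξ = 0.864 × 213 = 184.03 mol/min
Reaction term: ξ·ΔH°_rxn = 184.03 × -32.1 = -5907.4 kJ/min
Sensible, feed 72.8→25 °C: -519.25 kJ/min
Outlet flows (mol/min): A 28.968, B 184.03
Sensible, products 25→160 °C: 1926.1 kJ/min
Q = ΔH = -4500.6 kJ/min = -75.009 kW
Heat removed = 75009 W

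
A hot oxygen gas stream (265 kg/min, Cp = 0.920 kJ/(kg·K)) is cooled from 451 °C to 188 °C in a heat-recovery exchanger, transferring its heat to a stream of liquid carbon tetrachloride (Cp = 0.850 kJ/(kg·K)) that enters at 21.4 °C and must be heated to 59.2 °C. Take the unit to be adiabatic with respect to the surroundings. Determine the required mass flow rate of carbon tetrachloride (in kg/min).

ṁ_c = 2000 kg/min

Heat released by hot stream: Q = 265 × 0.920 × (451 − 188) = 64119 kJ/min
Energy balance on cold side (adiabatic exchanger): Q = ṁ_c·Cp_c·(T_c,out − T_c,in)
ṁ_c = 64119 / [0.850 × (59.2 − 21.4)] = 1995.6 kg/min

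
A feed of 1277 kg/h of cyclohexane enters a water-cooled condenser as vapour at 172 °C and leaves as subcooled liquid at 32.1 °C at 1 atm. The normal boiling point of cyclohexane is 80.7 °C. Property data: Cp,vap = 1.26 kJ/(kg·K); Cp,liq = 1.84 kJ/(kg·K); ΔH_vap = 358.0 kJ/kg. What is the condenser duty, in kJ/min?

Q_c = 12000 kJ/min

vapour 172→80.7 °C: -115.04 kJ/kg
condensation at 80.7 °C: -358 kJ/kg
liquid 80.7→32.1 °C: -89.424 kJ/kg
Δh = -115.04 + -358 + -89.424 = -562.46 kJ/kg
Q = ṁ·Δh = 1277 kg/h × -562.46 kJ/kg = -718260 kJ/h
|Q| = 199.52 kW = 11971 kJ/min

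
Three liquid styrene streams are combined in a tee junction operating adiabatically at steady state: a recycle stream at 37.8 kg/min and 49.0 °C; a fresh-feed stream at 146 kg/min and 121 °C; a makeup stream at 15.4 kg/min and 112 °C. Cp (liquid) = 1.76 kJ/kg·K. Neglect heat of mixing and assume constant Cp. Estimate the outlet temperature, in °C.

T_out = 107 °C

Adiabatic, steady state ⇒ Σ ṁᵢCp,ᵢ(T_out − Tᵢ) = 0
Σ ṁᵢCp,ᵢTᵢ = 37.8×1.76×49.0 + 146×1.76×121 + 15.4×1.76×112 = 37388
Σ ṁᵢCp,ᵢ = 37.8×1.76 + 146×1.76 + 15.4×1.76 = 350.59
T_out = 37388 / 350.59 = 106.64 °C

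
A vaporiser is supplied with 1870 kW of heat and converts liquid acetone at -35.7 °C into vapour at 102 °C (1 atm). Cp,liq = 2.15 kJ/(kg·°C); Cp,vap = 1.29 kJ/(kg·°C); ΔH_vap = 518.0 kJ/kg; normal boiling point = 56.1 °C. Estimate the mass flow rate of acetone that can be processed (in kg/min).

Δh = 2.15×(56.1−-35.7) + 518.0 + 1.29×(102−56.1) = 774.58 kJ/kg
Q = 1870 kW = 1870 kJ/s = 112200 kJ/min
ṁ = Q/Δh = 112200 / 774.58 = 144.85 kg/min

ṁ = 145 kg/min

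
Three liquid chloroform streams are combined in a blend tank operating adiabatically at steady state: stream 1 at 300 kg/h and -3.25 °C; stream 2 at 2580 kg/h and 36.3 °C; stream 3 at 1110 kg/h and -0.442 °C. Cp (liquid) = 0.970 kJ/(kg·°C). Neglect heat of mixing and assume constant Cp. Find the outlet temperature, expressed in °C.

No heat crosses the boundary, so H_out = H_in.
T_out = Σ ṁᵢCp,ᵢTᵢ / Σ ṁᵢCp,ᵢ
      = 89423 / 3870.3 = 23.105 °C

T_out = 23.1 °C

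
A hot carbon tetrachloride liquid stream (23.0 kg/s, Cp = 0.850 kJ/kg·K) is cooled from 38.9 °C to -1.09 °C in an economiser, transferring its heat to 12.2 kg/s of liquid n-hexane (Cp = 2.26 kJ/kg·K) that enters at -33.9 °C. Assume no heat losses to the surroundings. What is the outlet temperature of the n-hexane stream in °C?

T_c,out = -5.54 °C

Heat released by hot stream: Q = 23.0 × 0.850 × (38.9 − -1.09) = 781.8 kJ/s
Energy balance on cold side (adiabatic exchanger): Q = ṁ_c·Cp_c·(T_c,out − T_c,in)
T_c,out = -33.9 + 781.8/(12.2 × 2.26) = -5.545 °C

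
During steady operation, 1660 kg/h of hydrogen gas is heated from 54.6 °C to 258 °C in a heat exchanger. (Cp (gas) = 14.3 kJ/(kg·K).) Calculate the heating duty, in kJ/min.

Q = 80500 kJ/min

Q = ṁ·Cp·ΔT = 1660 × 14.3 × (258 − 54.6) = 4.8283e+06 kJ/h
Converting: 4.8283e+06 / 3600 s = 1341.2 kW
Heating duty = 80472 kJ/min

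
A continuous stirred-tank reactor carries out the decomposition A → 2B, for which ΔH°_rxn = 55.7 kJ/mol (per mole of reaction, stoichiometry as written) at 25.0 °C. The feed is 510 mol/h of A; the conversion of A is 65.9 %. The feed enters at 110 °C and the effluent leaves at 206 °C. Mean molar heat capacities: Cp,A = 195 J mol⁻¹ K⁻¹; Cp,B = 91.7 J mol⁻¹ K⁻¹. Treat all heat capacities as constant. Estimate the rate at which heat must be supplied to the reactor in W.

Q_in = 7660 W

Extent of reaction ξ = 0.659 × 510 = 336.09 mol/h
Reaction term: ξ·ΔH°_rxn = 336.09 × 55.7 = 18720 kJ/h
Sensible, feed 110→25 °C: -8453.2 kJ/h
Outlet flows (mol/h): A 173.91, B 672.18
Sensible, products 25→206 °C: 17295 kJ/h
Q = ΔH = 27562 kJ/h = 7.656 kW
Heat supplied = 7656 W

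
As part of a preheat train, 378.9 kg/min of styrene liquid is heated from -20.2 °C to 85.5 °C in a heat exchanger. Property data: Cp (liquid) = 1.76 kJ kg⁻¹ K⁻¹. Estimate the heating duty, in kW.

Q = ṁ·Cp·ΔT = 378.9 × 1.76 × (85.5 − -20.2) = 70488 kJ/min
Converting: 70488 / 60 s = 1174.8 kW

Q = 1170 kW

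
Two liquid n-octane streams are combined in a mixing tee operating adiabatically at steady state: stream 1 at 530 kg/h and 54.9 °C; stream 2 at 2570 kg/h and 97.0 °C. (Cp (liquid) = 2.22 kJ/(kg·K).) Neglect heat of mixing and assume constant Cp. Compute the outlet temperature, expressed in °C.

Adiabatic, steady state ⇒ Σ ṁᵢCp,ᵢ(T_out − Tᵢ) = 0
T_out = Σ ṁᵢCp,ᵢTᵢ / Σ ṁᵢCp,ᵢ
      = 618020 / 6882 = 89.802 °C

T_out = 89.8 °C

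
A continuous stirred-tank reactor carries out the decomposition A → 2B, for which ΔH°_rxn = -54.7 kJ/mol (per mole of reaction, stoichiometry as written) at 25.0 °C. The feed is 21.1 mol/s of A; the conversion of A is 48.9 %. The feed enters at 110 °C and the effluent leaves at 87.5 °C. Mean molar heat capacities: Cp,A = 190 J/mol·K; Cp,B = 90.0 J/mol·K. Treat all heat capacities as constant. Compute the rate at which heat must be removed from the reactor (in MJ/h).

Q_out = 2380 MJ/h

Extent of reaction ξ = 0.489 × 21.1 = 10.318 mol/s
Reaction term: ξ·ΔH°_rxn = 10.318 × -54.7 = -564.39 kJ/s
Sensible, feed 110→25 °C: -340.77 kJ/s
Outlet flows (mol/s): A 10.782, B 20.636
Sensible, products 25→87.5 °C: 244.11 kJ/s
Q = ΔH = -661.04 kJ/s = -661.04 kW
Heat removed = 2379.7 MJ/h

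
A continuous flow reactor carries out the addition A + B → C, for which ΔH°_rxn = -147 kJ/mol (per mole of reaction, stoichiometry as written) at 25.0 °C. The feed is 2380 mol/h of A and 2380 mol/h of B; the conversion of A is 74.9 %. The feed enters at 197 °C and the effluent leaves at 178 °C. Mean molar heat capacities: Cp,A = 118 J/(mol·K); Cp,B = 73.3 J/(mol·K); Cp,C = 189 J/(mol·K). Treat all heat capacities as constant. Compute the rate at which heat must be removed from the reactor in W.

Extent of reaction ξ = 0.749 × 2380 = 1782.6 mol/h
Reaction term: ξ·ΔH°_rxn = 1782.6 × -147 = -262050 kJ/h
Sensible, feed 197→25 °C: -78311 kJ/h
Outlet flows (mol/h): A 597.38, B 597.38, C 1782.6
Sensible, products 25→178 °C: 69033 kJ/h
Q = ΔH = -271320 kJ/h = -75.368 kW
Heat removed = 75368 W

Q_out = 75400 W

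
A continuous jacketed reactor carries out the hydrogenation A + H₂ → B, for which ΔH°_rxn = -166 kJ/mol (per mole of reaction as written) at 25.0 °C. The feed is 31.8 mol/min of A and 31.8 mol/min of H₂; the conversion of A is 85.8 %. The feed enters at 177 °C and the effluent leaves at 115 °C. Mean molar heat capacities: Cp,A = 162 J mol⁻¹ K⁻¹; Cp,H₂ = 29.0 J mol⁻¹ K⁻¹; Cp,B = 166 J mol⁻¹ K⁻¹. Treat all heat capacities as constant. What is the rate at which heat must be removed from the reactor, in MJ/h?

Q_out = 298 MJ/h

Extent of reaction ξ = 0.858 × 31.8 = 27.284 mol/min
Reaction term: ξ·ΔH°_rxn = 27.284 × -166 = -4529.2 kJ/min
Sensible, feed 177→25 °C: -923.22 kJ/min
Outlet flows (mol/min): A 4.5156, H₂ 4.5156, B 27.284
Sensible, products 25→115 °C: 485.25 kJ/min
Q = ΔH = -4967.2 kJ/min = -82.786 kW
Heat removed = 298.03 MJ/h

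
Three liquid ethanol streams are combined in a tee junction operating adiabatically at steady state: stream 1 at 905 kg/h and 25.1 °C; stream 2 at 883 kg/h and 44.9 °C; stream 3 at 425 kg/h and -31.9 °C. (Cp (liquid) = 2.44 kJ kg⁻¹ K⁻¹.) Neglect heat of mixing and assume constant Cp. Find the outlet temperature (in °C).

Energy balance with Q = 0: Σ ṁᵢCp,ᵢ(T_out − Tᵢ) = 0
Σ ṁᵢCp,ᵢTᵢ = 905×2.44×25.1 + 883×2.44×44.9 + 425×2.44×-31.9 = 119080
Σ ṁᵢCp,ᵢ = 905×2.44 + 883×2.44 + 425×2.44 = 5399.7
T_out = 119080 / 5399.7 = 22.054 °C

T_out = 22.1 °C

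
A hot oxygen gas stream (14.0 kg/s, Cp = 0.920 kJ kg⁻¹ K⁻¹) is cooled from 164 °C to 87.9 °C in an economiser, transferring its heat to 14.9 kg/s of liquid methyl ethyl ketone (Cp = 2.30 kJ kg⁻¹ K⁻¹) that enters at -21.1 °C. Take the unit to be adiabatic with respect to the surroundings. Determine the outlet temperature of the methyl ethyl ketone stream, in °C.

Heat released by hot stream: Q = 14.0 × 0.920 × (164 − 87.9) = 980.17 kJ/s
Energy balance on cold side (adiabatic exchanger): Q = ṁ_c·Cp_c·(T_c,out − T_c,in)
T_c,out = -21.1 + 980.17/(14.9 × 2.30) = 7.5013 °C

T_c,out = 7.50 °C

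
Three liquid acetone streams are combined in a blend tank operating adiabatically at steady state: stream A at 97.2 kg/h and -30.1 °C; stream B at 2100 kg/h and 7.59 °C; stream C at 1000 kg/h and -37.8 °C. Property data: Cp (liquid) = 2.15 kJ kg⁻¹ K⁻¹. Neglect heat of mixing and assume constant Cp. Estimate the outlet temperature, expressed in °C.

No heat crosses the boundary, so H_out = H_in.
T_out = Σ ṁᵢCp,ᵢTᵢ / Σ ṁᵢCp,ᵢ
      = -53291 / 6874 = -7.7526 °C

T_out = -7.75 °C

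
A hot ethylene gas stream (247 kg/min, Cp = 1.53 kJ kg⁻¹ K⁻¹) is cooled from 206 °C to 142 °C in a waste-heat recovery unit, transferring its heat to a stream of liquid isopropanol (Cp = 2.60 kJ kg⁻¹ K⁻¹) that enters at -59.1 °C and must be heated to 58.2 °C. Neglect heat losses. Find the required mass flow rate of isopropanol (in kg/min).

ṁ_c = 79.3 kg/min

Heat released by hot stream: Q = 247 × 1.53 × (206 − 142) = 24186 kJ/min
Energy balance on cold side (adiabatic exchanger): Q = ṁ_c·Cp_c·(T_c,out − T_c,in)
ṁ_c = 24186 / [2.60 × (58.2 − -59.1)] = 79.304 kg/min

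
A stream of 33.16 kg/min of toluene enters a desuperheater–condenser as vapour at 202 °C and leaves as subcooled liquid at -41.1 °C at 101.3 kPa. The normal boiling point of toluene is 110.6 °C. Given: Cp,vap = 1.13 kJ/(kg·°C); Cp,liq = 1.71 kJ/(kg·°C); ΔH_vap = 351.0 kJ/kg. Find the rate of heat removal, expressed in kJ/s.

vapour 202→110.6 °C: -103.28 kJ/kg
condensation at 110.6 °C: -351 kJ/kg
liquid 110.6→-41.1 °C: -259.41 kJ/kg
Δh = -103.28 + -351 + -259.41 = -713.69 kJ/kg
Q = ṁ·Δh = 33.16 kg/min × -713.69 kJ/kg = -23666 kJ/min
|Q| = 394.43 kW

Q_c = 394 kJ/s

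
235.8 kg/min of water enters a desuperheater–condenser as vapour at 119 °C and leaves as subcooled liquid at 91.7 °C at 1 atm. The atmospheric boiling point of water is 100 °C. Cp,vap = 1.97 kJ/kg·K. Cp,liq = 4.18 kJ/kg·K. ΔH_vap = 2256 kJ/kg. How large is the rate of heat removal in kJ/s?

Q_c = 9150 kJ/s

vapour 119→100 °C: -37.43 kJ/kg
condensation at 100 °C: -2256 kJ/kg
liquid 100→91.7 °C: -34.694 kJ/kg
Δh = -37.43 + -2256 + -34.694 = -2328.1 kJ/kg
Q = ṁ·Δh = 235.8 kg/min × -2328.1 kJ/kg = -548970 kJ/min
|Q| = 9149.5 kW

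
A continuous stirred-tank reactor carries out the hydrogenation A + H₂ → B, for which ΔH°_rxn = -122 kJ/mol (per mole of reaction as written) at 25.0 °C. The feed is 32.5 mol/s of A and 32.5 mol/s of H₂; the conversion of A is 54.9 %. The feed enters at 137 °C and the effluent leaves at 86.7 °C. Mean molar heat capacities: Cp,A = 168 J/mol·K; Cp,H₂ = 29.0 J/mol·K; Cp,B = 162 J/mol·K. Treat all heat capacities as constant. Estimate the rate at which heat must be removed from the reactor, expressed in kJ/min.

Extent of reaction ξ = 0.549 × 32.5 = 17.843 mol/s
Reaction term: ξ·ΔH°_rxn = 17.843 × -122 = -2176.8 kJ/s
Sensible, feed 137→25 °C: -717.08 kJ/s
Outlet flows (mol/s): A 14.657, H₂ 14.657, B 17.843
Sensible, products 25→86.7 °C: 356.5 kJ/s
Q = ΔH = -2537.4 kJ/s = -2537.4 kW
Heat removed = 152240 kJ/min

Q_out = 152000 kJ/min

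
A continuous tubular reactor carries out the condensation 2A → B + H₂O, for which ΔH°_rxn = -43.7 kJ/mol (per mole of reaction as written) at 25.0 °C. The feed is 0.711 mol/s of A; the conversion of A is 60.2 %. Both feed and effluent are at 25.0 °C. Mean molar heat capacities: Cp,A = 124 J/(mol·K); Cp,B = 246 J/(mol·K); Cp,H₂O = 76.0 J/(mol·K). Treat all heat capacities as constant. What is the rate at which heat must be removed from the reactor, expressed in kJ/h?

Extent of reaction ξ = 0.602 × 0.711 / 2 = 0.21401 mol/s
Reaction term: ξ·ΔH°_rxn = 0.21401 × -43.7 = -9.3523 kJ/s
Q = ΔH = -9.3523 kJ/s = -9.3523 kW
Heat removed = 33668 kJ/h

Q_out = 33700 kJ/h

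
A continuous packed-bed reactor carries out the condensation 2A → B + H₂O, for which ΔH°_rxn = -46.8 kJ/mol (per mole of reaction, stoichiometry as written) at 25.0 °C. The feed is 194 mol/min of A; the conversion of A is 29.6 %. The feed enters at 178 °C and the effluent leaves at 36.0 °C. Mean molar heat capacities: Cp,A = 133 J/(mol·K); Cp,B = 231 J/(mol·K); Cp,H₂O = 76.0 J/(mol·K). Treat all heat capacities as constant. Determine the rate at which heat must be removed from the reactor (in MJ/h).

Extent of reaction ξ = 0.296 × 194 / 2 = 28.712 mol/min
Reaction term: ξ·ΔH°_rxn = 28.712 × -46.8 = -1343.7 kJ/min
Sensible, feed 178→25 °C: -3947.7 kJ/min
Outlet flows (mol/min): A 136.58, B 28.712, H₂O 28.712
Sensible, products 25→36.0 °C: 296.77 kJ/min
Q = ΔH = -4994.7 kJ/min = -83.244 kW
Heat removed = 299.68 MJ/h

Q_out = 300 MJ/h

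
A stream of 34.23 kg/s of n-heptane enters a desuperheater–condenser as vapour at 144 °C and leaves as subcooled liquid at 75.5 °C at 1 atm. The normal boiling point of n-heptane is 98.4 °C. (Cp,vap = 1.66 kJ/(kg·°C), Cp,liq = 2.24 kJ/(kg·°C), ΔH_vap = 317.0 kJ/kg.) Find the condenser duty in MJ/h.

Q_c = 54700 MJ/h

vapour 144→98.4 °C: -75.696 kJ/kg
condensation at 98.4 °C: -317 kJ/kg
liquid 98.4→75.5 °C: -51.296 kJ/kg
Δh = -75.696 + -317 + -51.296 = -443.99 kJ/kg
Q = ṁ·Δh = 34.23 kg/s × -443.99 kJ/kg = -15198 kJ/s
|Q| = 15198 kW = 54712 MJ/h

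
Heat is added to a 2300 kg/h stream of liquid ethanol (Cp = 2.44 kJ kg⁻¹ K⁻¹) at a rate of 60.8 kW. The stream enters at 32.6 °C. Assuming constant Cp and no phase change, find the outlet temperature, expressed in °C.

Q = 60.8 kW = 218880 kJ/h
ΔT = Q/(ṁ·Cp) = 218880/(2300×2.44) = 39.002 K
T_out = 32.6 + 39.002 = 71.602 °C

T_out = 71.6 °C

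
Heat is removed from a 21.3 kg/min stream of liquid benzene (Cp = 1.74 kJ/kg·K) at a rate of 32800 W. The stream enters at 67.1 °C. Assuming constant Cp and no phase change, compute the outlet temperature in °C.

Q = 32800 W = 1968 kJ/min
ΔT = Q/(ṁ·Cp) = 1968/(21.3×1.74) = 53.1 K
T_out = 67.1 − 53.1 = 14 °C

T_out = 14.0 °C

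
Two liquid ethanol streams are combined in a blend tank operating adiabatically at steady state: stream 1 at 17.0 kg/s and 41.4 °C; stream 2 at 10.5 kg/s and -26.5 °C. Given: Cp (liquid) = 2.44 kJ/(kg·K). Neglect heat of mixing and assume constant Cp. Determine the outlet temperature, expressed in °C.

T_out = 15.5 °C

No heat crosses the boundary, so H_out = H_in.
Σ ṁᵢCp,ᵢTᵢ = 17.0×2.44×41.4 + 10.5×2.44×-26.5 = 1038.3
Σ ṁᵢCp,ᵢ = 17.0×2.44 + 10.5×2.44 = 67.1
T_out = 1038.3 / 67.1 = 15.475 °C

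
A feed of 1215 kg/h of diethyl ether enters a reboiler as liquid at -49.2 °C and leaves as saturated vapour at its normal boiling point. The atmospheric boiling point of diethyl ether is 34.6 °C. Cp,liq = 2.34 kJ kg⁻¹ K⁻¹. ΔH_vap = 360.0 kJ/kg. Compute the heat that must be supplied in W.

Q = 188000 W

liquid -49.2→34.6 °C: 196.09 kJ/kg
vaporisation at 34.6 °C: 360 kJ/kg
Δh = 196.09 + 360 = 556.09 kJ/kg
Q = ṁ·Δh = 1215 kg/h × 556.09 kJ/kg = 675650 kJ/h
|Q| = 187.68 kW = 187680 W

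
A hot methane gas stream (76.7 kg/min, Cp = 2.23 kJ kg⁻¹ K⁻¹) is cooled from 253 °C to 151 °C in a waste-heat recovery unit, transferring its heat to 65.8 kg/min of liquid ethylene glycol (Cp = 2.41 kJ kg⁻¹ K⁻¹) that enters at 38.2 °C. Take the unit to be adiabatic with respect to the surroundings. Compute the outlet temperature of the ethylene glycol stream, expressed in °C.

T_c,out = 148 °C

Heat released by hot stream: Q = 76.7 × 2.23 × (253 − 151) = 17446 kJ/min
Energy balance on cold side (adiabatic exchanger): Q = ṁ_c·Cp_c·(T_c,out − T_c,in)
T_c,out = 38.2 + 17446/(65.8 × 2.41) = 148.22 °C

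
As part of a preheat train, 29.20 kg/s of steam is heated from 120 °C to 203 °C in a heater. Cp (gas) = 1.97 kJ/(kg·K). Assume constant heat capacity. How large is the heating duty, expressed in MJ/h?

Q = 17200 MJ/h

Q = ṁ·Cp·ΔT = 29.20 × 1.97 × (203 − 120) = 4774.5 kJ/s
Heating duty = 17188 MJ/h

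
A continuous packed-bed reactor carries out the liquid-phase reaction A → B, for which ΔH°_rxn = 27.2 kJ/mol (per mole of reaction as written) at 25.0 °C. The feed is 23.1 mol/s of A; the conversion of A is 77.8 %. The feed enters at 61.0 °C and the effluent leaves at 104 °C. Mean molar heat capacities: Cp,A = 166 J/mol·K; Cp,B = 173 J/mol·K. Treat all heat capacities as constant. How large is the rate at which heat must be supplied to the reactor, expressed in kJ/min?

Q_in = 39800 kJ/min

Extent of reaction ξ = 0.778 × 23.1 = 17.972 mol/s
Reaction term: ξ·ΔH°_rxn = 17.972 × 27.2 = 488.83 kJ/s
Sensible, feed 61.0→25 °C: -138.05 kJ/s
Outlet flows (mol/s): A 5.1282, B 17.972
Sensible, products 25→104 °C: 312.87 kJ/s
Q = ΔH = 663.66 kJ/s = 663.66 kW
Heat supplied = 39820 kJ/min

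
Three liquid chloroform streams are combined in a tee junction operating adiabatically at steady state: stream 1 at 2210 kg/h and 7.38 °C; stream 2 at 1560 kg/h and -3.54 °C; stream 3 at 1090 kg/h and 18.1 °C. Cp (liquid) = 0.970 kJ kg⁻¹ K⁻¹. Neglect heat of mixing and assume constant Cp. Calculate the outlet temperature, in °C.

Adiabatic, steady state ⇒ Σ ṁᵢCp,ᵢ(T_out − Tᵢ) = 0
Σ ṁᵢCp,ᵢTᵢ = 2210×0.970×7.38 + 1560×0.970×-3.54 + 1090×0.970×18.1 = 29601
Σ ṁᵢCp,ᵢ = 2210×0.970 + 1560×0.970 + 1090×0.970 = 4714.2
T_out = 29601 / 4714.2 = 6.2791 °C

T_out = 6.28 °C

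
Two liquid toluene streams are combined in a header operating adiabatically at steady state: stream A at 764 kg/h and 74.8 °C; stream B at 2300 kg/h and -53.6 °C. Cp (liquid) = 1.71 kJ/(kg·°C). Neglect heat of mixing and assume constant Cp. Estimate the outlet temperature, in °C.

T_out = -21.6 °C

Adiabatic, steady state ⇒ Σ ṁᵢCp,ᵢ(T_out − Tᵢ) = 0
Σ ṁᵢCp,ᵢTᵢ = 764×1.71×74.8 + 2300×1.71×-53.6 = -113090
Σ ṁᵢCp,ᵢ = 764×1.71 + 2300×1.71 = 5239.4
T_out = -113090 / 5239.4 = -21.584 °C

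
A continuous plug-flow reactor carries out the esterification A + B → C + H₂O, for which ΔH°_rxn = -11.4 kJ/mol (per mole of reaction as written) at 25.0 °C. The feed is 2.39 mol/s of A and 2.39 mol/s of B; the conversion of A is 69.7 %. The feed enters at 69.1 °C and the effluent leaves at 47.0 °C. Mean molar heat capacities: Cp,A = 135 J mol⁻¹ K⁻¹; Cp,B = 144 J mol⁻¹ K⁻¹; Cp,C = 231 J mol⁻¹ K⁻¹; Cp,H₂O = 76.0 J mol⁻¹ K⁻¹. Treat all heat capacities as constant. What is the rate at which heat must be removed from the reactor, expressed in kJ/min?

Q_out = 1960 kJ/min

Extent of reaction ξ = 0.697 × 2.39 = 1.6658 mol/s
Reaction term: ξ·ΔH°_rxn = 1.6658 × -11.4 = -18.99 kJ/s
Sensible, feed 69.1→25 °C: -29.406 kJ/s
Outlet flows (mol/s): A 0.72417, B 0.72417, C 1.6658, H₂O 1.6658
Sensible, products 25→47.0 °C: 15.696 kJ/s
Q = ΔH = -32.701 kJ/s = -32.701 kW
Heat removed = 1962 kJ/min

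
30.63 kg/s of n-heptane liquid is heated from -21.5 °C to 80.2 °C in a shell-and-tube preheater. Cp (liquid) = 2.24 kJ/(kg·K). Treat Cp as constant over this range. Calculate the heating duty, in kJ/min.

Q = ṁ·Cp·ΔT = 30.63 × 2.24 × (80.2 − -21.5) = 6977.8 kJ/s
Heating duty = 418670 kJ/min

Q = 419000 kJ/min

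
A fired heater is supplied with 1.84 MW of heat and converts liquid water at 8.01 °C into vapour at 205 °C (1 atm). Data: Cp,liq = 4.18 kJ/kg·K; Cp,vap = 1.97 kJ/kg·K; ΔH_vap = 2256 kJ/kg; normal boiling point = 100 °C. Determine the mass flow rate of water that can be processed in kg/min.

Δh = 4.18×(100−8.01) + 2256 + 1.97×(205−100) = 2847.4 kJ/kg
Q = 1.84 MW = 1840 kJ/s = 110400 kJ/min
ṁ = Q/Δh = 110400 / 2847.4 = 38.773 kg/min

ṁ = 38.8 kg/min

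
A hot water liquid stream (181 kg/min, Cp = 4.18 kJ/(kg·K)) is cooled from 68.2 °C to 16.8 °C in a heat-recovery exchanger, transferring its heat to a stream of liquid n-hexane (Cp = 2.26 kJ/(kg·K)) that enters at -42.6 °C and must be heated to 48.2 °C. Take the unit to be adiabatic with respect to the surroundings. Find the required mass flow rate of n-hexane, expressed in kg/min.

ṁ_c = 190 kg/min

Heat released by hot stream: Q = 181 × 4.18 × (68.2 − 16.8) = 38888 kJ/min
Energy balance on cold side (adiabatic exchanger): Q = ṁ_c·Cp_c·(T_c,out − T_c,in)
ṁ_c = 38888 / [2.26 × (48.2 − -42.6)] = 189.51 kg/min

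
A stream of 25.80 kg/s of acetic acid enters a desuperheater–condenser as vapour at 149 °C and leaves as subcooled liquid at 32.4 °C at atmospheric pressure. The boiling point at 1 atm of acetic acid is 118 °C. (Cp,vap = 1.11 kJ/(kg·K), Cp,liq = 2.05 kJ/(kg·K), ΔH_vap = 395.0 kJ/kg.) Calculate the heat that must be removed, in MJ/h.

vapour 149→118 °C: -34.41 kJ/kg
condensation at 118 °C: -395 kJ/kg
liquid 118→32.4 °C: -175.48 kJ/kg
Δh = -34.41 + -395 + -175.48 = -604.89 kJ/kg
Q = ṁ·Δh = 25.80 kg/s × -604.89 kJ/kg = -15606 kJ/s
|Q| = 15606 kW = 56182 MJ/h

Q_c = 56200 MJ/h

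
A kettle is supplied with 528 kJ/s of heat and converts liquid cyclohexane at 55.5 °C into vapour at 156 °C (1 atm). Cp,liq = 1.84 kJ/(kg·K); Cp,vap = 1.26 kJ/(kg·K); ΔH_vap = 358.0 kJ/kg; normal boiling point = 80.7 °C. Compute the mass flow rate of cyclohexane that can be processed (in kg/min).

Δh = 1.84×(80.7−55.5) + 358.0 + 1.26×(156−80.7) = 499.25 kJ/kg
Q = 528 kJ/s = 528 kJ/s = 31680 kJ/min
ṁ = Q/Δh = 31680 / 499.25 = 63.456 kg/min

ṁ = 63.5 kg/min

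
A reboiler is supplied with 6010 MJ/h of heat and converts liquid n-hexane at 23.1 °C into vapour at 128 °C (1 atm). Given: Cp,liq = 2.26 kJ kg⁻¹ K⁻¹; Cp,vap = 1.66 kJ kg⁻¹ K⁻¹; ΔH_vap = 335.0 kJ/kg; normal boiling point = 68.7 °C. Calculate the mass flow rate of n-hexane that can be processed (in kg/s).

Δh = 2.26×(68.7−23.1) + 335.0 + 1.66×(128−68.7) = 536.49 kJ/kg
Q = 6010 MJ/h = 1669.4 kJ/s = 1669.4 kJ/s
ṁ = Q/Δh = 1669.4 / 536.49 = 3.1118 kg/s

ṁ = 3.11 kg/s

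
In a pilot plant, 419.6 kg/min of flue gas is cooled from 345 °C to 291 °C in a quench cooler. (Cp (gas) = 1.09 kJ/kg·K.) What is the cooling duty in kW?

Q_c = 412 kW

Q = ṁ·Cp·ΔT = 419.6 × 1.09 × (291 − 345) = -24698 kJ/min
Converting: 24698 / 60 s = 411.63 kW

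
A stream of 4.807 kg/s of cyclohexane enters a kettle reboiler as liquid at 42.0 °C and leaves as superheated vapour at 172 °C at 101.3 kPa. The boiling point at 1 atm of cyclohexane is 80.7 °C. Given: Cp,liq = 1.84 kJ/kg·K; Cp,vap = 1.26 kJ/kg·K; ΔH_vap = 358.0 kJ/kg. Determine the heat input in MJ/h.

Q = 9420 MJ/h

liquid 42.0→80.7 °C: 71.208 kJ/kg
vaporisation at 80.7 °C: 358 kJ/kg
vapour 80.7→172 °C: 115.04 kJ/kg
Δh = 71.208 + 358 + 115.04 = 544.25 kJ/kg
Q = ṁ·Δh = 4.807 kg/s × 544.25 kJ/kg = 2616.2 kJ/s
|Q| = 2616.2 kW = 9418.3 MJ/h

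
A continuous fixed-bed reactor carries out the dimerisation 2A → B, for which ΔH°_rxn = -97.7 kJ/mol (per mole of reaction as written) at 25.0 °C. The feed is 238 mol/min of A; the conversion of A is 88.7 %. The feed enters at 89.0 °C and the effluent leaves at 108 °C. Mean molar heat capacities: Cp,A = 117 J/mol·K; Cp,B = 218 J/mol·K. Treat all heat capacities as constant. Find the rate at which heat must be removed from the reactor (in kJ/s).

Q_out = 165 kJ/s

Extent of reaction ξ = 0.887 × 238 / 2 = 105.55 mol/min
Reaction term: ξ·ΔH°_rxn = 105.55 × -97.7 = -10313 kJ/min
Sensible, feed 89.0→25 °C: -1782.1 kJ/min
Outlet flows (mol/min): A 26.894, B 105.55
Sensible, products 25→108 °C: 2171 kJ/min
Q = ΔH = -9923.6 kJ/min = -165.39 kW
Heat removed = 165.39 kJ/s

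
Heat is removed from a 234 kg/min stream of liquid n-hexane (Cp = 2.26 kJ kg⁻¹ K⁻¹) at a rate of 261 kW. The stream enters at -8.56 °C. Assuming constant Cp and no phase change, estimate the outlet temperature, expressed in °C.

Q = 261 kW = 15660 kJ/min
ΔT = Q/(ṁ·Cp) = 15660/(234×2.26) = 29.612 K
T_out = -8.56 − 29.612 = -38.172 °C

T_out = -38.2 °C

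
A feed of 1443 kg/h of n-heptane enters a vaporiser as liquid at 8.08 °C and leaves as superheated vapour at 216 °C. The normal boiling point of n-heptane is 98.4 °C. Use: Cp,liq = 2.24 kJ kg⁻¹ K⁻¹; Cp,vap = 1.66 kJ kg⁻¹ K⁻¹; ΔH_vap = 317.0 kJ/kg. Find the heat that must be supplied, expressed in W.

Q = 286000 W

liquid 8.08→98.4 °C: 202.32 kJ/kg
vaporisation at 98.4 °C: 317 kJ/kg
vapour 98.4→216 °C: 195.22 kJ/kg
Δh = 202.32 + 317 + 195.22 = 714.53 kJ/kg
Q = ṁ·Δh = 1443 kg/h × 714.53 kJ/kg = 1.0311e+06 kJ/h
|Q| = 286.41 kW = 286410 W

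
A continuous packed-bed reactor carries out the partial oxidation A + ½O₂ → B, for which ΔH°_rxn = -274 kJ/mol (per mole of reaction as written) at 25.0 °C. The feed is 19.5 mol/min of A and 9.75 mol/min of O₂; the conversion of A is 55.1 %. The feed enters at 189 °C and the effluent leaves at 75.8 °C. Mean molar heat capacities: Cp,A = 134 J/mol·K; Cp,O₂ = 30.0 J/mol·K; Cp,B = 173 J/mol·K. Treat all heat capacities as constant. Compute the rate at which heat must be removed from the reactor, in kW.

Q_out = 54.3 kW

Extent of reaction ξ = 0.551 × 19.5 = 10.745 mol/min
Reaction term: ξ·ΔH°_rxn = 10.745 × -274 = -2944 kJ/min
Sensible, feed 189→25 °C: -476.5 kJ/min
Outlet flows (mol/min): A 8.7555, O₂ 4.3777, B 10.745
Sensible, products 25→75.8 °C: 160.7 kJ/min
Q = ΔH = -3259.8 kJ/min = -54.33 kW
Heat removed = 54.33 kW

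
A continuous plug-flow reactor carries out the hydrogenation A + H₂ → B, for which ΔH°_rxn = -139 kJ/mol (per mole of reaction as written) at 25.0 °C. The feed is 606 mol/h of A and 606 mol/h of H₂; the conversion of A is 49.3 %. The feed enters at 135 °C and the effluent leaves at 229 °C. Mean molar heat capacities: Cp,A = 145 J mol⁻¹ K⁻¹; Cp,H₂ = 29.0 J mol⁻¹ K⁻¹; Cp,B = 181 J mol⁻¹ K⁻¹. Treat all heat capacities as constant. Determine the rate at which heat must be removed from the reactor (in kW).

Q_out = 8.66 kW

Extent of reaction ξ = 0.493 × 606 = 298.76 mol/h
Reaction term: ξ·ΔH°_rxn = 298.76 × -139 = -41527 kJ/h
Sensible, feed 135→25 °C: -11599 kJ/h
Outlet flows (mol/h): A 307.24, H₂ 307.24, B 298.76
Sensible, products 25→229 °C: 21937 kJ/h
Q = ΔH = -31189 kJ/h = -8.6636 kW
Heat removed = 8.6636 kW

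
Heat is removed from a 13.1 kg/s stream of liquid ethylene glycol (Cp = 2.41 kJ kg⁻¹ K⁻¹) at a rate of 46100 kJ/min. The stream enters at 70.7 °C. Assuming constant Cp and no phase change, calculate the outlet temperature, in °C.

T_out = 46.4 °C

Q = 46100 kJ/min = 768.33 kJ/s
ΔT = Q/(ṁ·Cp) = 768.33/(13.1×2.41) = 24.337 K
T_out = 70.7 − 24.337 = 46.363 °C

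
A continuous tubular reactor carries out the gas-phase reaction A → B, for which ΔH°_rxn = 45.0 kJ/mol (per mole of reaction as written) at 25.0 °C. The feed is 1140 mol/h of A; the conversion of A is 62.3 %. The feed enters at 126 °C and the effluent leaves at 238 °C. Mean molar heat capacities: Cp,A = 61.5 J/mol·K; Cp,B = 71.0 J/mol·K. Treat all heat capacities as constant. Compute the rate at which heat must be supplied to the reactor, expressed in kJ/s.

Extent of reaction ξ = 0.623 × 1140 = 710.22 mol/h
Reaction term: ξ·ΔH°_rxn = 710.22 × 45.0 = 31960 kJ/h
Sensible, feed 126→25 °C: -7081.1 kJ/h
Outlet flows (mol/h): A 429.78, B 710.22
Sensible, products 25→238 °C: 16371 kJ/h
Q = ΔH = 41249 kJ/h = 11.458 kW
Heat supplied = 11.458 kJ/s

Q_in = 11.5 kJ/s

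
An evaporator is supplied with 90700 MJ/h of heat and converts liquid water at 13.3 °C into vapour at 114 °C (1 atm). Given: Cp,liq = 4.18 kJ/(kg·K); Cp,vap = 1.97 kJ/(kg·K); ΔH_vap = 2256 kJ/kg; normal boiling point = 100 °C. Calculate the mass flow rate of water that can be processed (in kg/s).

Δh = 4.18×(100−13.3) + 2256 + 1.97×(114−100) = 2646 kJ/kg
Q = 90700 MJ/h = 25194 kJ/s = 25194 kJ/s
ṁ = Q/Δh = 25194 / 2646 = 9.5218 kg/s

ṁ = 9.52 kg/s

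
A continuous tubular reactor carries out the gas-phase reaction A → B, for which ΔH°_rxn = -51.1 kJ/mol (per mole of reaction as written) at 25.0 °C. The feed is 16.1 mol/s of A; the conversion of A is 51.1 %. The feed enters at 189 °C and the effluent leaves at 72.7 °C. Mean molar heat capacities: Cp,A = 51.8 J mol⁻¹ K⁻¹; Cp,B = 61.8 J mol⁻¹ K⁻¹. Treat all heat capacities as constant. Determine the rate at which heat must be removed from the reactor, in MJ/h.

Q_out = 1850 MJ/h

Extent of reaction ξ = 0.511 × 16.1 = 8.2271 mol/s
Reaction term: ξ·ΔH°_rxn = 8.2271 × -51.1 = -420.4 kJ/s
Sensible, feed 189→25 °C: -136.77 kJ/s
Outlet flows (mol/s): A 7.8729, B 8.2271
Sensible, products 25→72.7 °C: 43.705 kJ/s
Q = ΔH = -513.47 kJ/s = -513.47 kW
Heat removed = 1848.5 MJ/h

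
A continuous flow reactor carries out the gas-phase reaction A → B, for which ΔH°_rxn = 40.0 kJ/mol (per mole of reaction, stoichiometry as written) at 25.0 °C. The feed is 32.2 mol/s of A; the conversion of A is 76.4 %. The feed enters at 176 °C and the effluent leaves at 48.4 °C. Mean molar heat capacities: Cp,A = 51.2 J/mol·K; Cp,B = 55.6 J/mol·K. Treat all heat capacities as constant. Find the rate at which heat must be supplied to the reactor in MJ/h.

Extent of reaction ξ = 0.764 × 32.2 = 24.601 mol/s
Reaction term: ξ·ΔH°_rxn = 24.601 × 40.0 = 984.03 kJ/s
Sensible, feed 176→25 °C: -248.94 kJ/s
Outlet flows (mol/s): A 7.5992, B 24.601
Sensible, products 25→48.4 °C: 41.111 kJ/s
Q = ΔH = 776.2 kJ/s = 776.2 kW
Heat supplied = 2794.3 MJ/h

Q_in = 2790 MJ/h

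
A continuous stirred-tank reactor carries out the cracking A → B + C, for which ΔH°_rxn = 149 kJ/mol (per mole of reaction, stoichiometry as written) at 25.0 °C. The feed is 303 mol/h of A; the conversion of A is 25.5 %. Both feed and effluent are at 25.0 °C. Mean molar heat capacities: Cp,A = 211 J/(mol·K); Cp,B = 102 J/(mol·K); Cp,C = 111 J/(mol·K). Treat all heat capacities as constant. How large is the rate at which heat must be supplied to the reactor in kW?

Q_in = 3.20 kW

Extent of reaction ξ = 0.255 × 303 = 77.265 mol/h
Reaction term: ξ·ΔH°_rxn = 77.265 × 149 = 11512 kJ/h
Q = ΔH = 11512 kJ/h = 3.1979 kW
Heat supplied = 3.1979 kW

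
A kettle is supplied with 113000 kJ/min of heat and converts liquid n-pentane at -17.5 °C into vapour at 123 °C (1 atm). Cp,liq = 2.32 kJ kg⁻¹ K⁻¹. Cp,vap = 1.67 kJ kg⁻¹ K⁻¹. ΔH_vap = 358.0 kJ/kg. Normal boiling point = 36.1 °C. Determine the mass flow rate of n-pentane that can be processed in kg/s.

ṁ = 3.00 kg/s

Δh = 2.32×(36.1−-17.5) + 358.0 + 1.67×(123−36.1) = 627.47 kJ/kg
Q = 113000 kJ/min = 1883.3 kJ/s = 1883.3 kJ/s
ṁ = Q/Δh = 1883.3 / 627.47 = 3.0014 kg/s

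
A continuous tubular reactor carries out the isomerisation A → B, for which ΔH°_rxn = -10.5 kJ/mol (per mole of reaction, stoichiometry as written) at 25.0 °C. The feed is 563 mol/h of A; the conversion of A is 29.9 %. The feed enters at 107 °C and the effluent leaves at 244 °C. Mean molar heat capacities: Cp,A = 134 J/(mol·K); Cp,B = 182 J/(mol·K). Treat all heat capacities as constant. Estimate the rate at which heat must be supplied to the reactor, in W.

Q_in = 2870 W

Extent of reaction ξ = 0.299 × 563 = 168.34 mol/h
Reaction term: ξ·ΔH°_rxn = 168.34 × -10.5 = -1767.5 kJ/h
Sensible, feed 107→25 °C: -6186.2 kJ/h
Outlet flows (mol/h): A 394.66, B 168.34
Sensible, products 25→244 °C: 18291 kJ/h
Q = ΔH = 10338 kJ/h = 2.8715 kW
Heat supplied = 2871.5 W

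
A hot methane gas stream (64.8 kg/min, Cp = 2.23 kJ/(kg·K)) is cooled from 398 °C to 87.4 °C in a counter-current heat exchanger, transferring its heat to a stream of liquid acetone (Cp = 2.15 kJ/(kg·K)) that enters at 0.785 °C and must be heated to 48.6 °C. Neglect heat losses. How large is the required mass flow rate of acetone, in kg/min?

ṁ_c = 437 kg/min

Heat released by hot stream: Q = 64.8 × 2.23 × (398 − 87.4) = 44883 kJ/min
Energy balance on cold side (adiabatic exchanger): Q = ṁ_c·Cp_c·(T_c,out − T_c,in)
ṁ_c = 44883 / [2.15 × (48.6 − 0.785)] = 436.59 kg/min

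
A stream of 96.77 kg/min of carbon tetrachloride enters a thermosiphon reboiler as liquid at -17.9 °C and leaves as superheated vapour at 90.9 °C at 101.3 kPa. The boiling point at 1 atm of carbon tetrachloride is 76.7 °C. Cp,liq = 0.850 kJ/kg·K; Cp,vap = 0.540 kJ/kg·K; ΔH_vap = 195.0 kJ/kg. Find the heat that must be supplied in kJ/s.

liquid -17.9→76.7 °C: 80.41 kJ/kg
vaporisation at 76.7 °C: 195 kJ/kg
vapour 76.7→90.9 °C: 7.668 kJ/kg
Δh = 80.41 + 195 + 7.668 = 283.08 kJ/kg
Q = ṁ·Δh = 96.77 kg/min × 283.08 kJ/kg = 27393 kJ/min
|Q| = 456.56 kW

Q = 457 kJ/s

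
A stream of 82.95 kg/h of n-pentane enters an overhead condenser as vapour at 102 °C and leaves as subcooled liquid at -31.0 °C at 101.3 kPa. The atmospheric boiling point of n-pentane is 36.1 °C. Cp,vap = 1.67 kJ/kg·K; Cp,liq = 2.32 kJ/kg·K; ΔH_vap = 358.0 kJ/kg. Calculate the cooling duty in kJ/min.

vapour 102→36.1 °C: -110.05 kJ/kg
condensation at 36.1 °C: -358 kJ/kg
liquid 36.1→-31.0 °C: -155.67 kJ/kg
Δh = -110.05 + -358 + -155.67 = -623.73 kJ/kg
Q = ṁ·Δh = 82.95 kg/h × -623.73 kJ/kg = -51738 kJ/h
|Q| = 14.372 kW = 862.3 kJ/min

Q_c = 862 kJ/min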